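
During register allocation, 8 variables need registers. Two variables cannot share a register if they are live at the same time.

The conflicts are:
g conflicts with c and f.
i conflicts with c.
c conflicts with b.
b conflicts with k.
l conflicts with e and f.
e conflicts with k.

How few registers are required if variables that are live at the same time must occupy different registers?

The cycle b-k-e-l-f-g-c-b has odd length 7, so it cannot be 2-colored; at least 3 registers are needed.
3 registers suffice: register 1 → {c, l, k}; register 2 → {i, b, e, f}; register 3 → {g}. Each listed conflict is separated.

3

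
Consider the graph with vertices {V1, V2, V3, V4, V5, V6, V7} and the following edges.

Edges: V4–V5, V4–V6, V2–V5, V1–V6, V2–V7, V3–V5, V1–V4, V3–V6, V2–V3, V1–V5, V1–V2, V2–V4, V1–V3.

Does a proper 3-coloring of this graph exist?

No

V1, V2, V3, V5 are mutually adjacent (a clique of size 4), so at least 4 colors are needed.
So 3 colors are not enough.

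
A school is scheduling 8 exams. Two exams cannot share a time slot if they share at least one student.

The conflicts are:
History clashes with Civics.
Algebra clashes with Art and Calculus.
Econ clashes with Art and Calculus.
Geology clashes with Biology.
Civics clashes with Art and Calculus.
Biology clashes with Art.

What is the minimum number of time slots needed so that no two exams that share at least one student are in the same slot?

Geology and Biology conflict, so at least 2 time slots are needed.
2 time slots suffice: time slot 1 → {History, Geology, Art, Calculus}; time slot 2 → {Algebra, Econ, Civics, Biology}. Each listed conflict is separated.

2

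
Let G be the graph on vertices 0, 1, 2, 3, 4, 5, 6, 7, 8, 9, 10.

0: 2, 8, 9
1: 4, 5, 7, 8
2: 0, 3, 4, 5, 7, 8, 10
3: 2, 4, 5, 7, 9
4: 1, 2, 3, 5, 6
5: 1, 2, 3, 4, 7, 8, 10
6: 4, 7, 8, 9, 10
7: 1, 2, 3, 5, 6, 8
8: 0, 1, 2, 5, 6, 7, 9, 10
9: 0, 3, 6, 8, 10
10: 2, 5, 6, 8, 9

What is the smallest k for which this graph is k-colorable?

6, 8, 9, 10 are mutually adjacent (a clique of size 4), so at least 4 colors are needed.
4 colors suffice: 0=yellow, 1=blue, 2=blue, 3=red, 4=yellow, 5=green, 6=blue, 7=yellow, 8=red, 9=green, 10=yellow. Every edge joins two different colors.

4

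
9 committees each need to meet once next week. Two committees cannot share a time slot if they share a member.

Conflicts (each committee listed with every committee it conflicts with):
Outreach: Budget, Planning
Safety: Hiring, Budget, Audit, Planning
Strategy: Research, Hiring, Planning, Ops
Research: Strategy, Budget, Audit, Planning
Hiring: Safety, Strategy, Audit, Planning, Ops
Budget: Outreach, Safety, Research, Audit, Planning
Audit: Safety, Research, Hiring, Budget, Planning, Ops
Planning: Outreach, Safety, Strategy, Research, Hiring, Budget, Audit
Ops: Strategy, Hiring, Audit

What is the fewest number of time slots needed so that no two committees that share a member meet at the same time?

Safety, Hiring, Audit, Planning are mutually in conflict, so at least 4 time slots are needed.
Using 4 time slots: Outreach=2, Safety=4, Strategy=2, Research=4, Hiring=3, Budget=3, Audit=2, Planning=1, Ops=1. No two conflicting committees share a time slot.

4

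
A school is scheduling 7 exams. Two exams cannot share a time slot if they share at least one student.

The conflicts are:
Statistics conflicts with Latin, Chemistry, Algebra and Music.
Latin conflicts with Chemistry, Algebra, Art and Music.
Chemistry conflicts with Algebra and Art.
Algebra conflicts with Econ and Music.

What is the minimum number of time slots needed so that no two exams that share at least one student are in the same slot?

Statistics, Latin, Chemistry, Algebra are mutually in conflict, so at least 4 time slots are needed.
4 time slots suffice: Statistics=3, Latin=1, Chemistry=4, Algebra=2, Econ=1, Art=2, Music=4. Each listed conflict is separated.

4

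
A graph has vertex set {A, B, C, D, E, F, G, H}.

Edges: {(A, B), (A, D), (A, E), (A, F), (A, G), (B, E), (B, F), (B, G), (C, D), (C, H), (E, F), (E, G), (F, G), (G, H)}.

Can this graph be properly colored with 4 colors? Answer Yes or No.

No

A, B, E, F, G are mutually adjacent (a clique of size 5), so at least 5 colors are needed.
So 4 colors are not enough.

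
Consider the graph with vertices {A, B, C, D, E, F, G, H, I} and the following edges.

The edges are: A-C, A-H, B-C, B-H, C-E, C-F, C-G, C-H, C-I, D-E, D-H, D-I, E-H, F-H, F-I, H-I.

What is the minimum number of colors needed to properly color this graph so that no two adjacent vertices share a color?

4

C, F, H, I are pairwise adjacent (a clique of size 4), so at least 4 colors are needed.
One proper 4-coloring: A=green, B=green, C=blue, D=blue, E=green, F=yellow, G=red, H=red, I=green. Every edge joins two different colors.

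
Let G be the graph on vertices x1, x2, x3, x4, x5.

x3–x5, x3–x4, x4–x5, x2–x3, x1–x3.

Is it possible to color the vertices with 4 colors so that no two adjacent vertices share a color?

The chromatic number is 3. x3, x4, x5 are mutually adjacent, so at least 3 colors are needed.
3 colors suffice: color 1 → {x3}; color 2 → {x1, x2, x4}; color 3 → {x5}.
Since 4 ≥ 3, a proper 4-coloring certainly exists.

Yes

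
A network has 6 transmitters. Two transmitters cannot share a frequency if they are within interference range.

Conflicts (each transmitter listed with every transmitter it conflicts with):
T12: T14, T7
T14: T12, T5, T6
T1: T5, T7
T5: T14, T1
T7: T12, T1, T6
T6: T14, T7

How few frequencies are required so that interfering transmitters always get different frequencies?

3

The cycle T5-T14-T12-T7-T1-T5 has odd length 5, so it cannot be 2-colored; at least 3 frequencies are needed.
3 frequencies suffice: T12=2, T14=1, T1=3, T5=2, T7=1, T6=2. Every pair that conflicts lands in different frequencies.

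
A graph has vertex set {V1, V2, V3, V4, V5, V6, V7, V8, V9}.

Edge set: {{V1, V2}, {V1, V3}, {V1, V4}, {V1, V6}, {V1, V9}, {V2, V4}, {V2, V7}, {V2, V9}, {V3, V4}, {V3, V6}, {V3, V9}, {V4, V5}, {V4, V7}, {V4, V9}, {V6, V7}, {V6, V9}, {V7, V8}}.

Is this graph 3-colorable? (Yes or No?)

No

V1, V2, V4, V9 form a clique, so at least 4 colors are needed.
So 3 colors are not enough.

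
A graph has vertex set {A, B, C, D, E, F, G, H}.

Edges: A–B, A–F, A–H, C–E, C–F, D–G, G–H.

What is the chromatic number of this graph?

A and B are adjacent, so at least 2 colors are needed.
One proper 2-coloring: A=1, B=2, C=1, D=2, E=2, F=2, G=1, H=2. No two adjacent vertices share a color.

2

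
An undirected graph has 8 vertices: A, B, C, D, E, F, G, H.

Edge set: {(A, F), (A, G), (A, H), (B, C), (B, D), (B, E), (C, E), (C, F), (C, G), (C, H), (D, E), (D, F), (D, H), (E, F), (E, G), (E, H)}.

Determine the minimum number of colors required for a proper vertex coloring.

C, E, G form a triangle, so at least 3 colors are needed.
A valid assignment using 3 colors: A=1, B=3, C=2, D=2, E=1, F=3, G=3, H=3. Each edge has distinct colors on its endpoints.

3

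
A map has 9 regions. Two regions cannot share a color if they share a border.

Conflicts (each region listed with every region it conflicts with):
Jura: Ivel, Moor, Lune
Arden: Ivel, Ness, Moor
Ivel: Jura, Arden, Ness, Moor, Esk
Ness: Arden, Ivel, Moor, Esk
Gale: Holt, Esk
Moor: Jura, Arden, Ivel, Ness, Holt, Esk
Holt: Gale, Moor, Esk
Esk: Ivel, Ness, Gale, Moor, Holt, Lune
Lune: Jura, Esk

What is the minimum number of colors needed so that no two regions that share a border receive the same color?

Ivel, Ness, Moor, Esk all conflict with each other, so at least 4 colors are needed.
4 colors suffice: color 1 → {Jura, Arden, Esk}; color 2 → {Gale, Moor, Lune}; color 3 → {Ivel, Holt}; color 4 → {Ness}. No two conflicting regions share a color.

4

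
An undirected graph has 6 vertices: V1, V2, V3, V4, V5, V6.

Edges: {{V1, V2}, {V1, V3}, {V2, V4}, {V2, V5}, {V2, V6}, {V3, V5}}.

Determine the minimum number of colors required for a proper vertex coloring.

2

V3 and V5 are adjacent, so at least 2 colors are needed.
2 colors suffice: color 1 → {V2, V3}; color 2 → {V1, V4, V5, V6}. Every edge joins two different colors.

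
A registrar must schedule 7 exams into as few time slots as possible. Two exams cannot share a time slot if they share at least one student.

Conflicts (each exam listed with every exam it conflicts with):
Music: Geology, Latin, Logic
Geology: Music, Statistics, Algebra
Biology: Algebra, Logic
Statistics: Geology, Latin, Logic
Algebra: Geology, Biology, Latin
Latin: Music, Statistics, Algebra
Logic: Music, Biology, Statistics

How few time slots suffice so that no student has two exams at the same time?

3

The cycle Biology-Logic-Music-Geology-Algebra-Biology has odd length 5, so it cannot be 2-colored; at least 3 time slots are needed.
3 time slots suffice: time slot 1 → {Music, Statistics, Algebra}; time slot 2 → {Geology, Latin, Logic}; time slot 3 → {Biology}. No two conflicting exams share a time slot.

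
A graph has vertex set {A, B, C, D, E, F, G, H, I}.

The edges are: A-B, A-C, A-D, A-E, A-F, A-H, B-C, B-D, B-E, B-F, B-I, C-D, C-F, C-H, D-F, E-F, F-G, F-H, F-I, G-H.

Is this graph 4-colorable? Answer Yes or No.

A, B, C, D, F are mutually adjacent (a clique of size 5), so at least 5 colors are needed.
So 4 colors are not enough.

No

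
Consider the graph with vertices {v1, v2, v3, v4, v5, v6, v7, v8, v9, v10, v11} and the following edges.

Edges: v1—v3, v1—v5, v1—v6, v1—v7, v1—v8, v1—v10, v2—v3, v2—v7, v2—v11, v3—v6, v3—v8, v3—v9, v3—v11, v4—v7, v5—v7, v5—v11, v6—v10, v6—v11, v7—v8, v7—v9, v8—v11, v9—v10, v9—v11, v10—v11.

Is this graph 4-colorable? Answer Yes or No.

The chromatic number is 3. v1, v7, v8 are pairwise adjacent, so at least 3 colors are needed.
One proper 3-coloring: v1=1, v2=3, v3=2, v4=1, v5=3, v6=3, v7=2, v8=3, v9=3, v10=2, v11=1.
Since 4 ≥ 3, a proper 4-coloring certainly exists.

Yes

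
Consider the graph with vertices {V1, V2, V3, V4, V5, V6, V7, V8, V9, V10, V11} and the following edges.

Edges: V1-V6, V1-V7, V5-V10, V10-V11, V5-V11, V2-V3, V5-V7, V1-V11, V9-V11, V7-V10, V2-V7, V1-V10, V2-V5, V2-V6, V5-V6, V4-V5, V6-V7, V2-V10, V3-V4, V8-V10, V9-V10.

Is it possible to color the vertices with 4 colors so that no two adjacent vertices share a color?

The chromatic number is 4. V2, V5, V7, V10 are mutually adjacent (a clique of size 4), so at least 4 colors are needed.
4 colors suffice: V1=2, V2=3, V3=2, V4=1, V5=2, V6=1, V7=4, V8=2, V9=2, V10=1, V11=3.
That is already a proper 4-coloring.

Yes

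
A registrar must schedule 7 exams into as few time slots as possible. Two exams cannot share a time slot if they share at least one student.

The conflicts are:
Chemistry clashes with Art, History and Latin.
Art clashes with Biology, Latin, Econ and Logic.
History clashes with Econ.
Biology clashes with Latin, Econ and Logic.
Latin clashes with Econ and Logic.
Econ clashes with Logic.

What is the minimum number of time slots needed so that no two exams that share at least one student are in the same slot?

5

Art, Biology, Latin, Econ, Logic all conflict with each other, so at least 5 time slots are needed.
A valid assignment using 5 time slots: Chemistry=1, Art=3, History=2, Biology=4, Latin=2, Econ=1, Logic=5. Every pair that conflicts lands in different time slots.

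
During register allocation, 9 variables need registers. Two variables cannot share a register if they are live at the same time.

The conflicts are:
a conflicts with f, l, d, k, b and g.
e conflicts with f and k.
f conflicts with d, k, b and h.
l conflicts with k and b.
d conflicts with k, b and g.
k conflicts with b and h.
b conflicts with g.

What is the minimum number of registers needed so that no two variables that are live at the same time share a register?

a, f, d, k, b all conflict with each other, so at least 5 registers are needed.
5 registers suffice: register 1 → {k, g}; register 2 → {a, e, h}; register 3 → {f, l}; register 4 → {b}; register 5 → {d}. No two conflicting variables share a register.

5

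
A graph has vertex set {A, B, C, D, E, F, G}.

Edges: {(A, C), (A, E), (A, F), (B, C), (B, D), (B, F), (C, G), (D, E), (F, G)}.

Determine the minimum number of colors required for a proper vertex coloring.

3

The cycle E-D-B-C-A-E has odd length 5, so it cannot be 2-colored; at least 3 colors are needed.
A valid assignment using 3 colors: A=1, B=1, C=2, D=2, E=3, F=2, G=1. No two adjacent vertices share a color.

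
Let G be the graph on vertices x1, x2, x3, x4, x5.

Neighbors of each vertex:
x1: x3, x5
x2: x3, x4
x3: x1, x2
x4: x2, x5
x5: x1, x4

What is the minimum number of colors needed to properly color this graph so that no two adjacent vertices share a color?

The cycle x5-x4-x2-x3-x1-x5 has odd length 5, so it cannot be 2-colored; at least 3 colors are needed.
3 colors suffice: x1=B, x2=R, x3=G, x4=B, x5=R. No two adjacent vertices share a color.

3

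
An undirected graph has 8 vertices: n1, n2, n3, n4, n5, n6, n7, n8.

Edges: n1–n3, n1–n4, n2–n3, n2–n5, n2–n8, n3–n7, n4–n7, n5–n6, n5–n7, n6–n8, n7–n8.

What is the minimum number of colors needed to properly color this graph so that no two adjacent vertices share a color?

n4 and n7 are adjacent, so at least 2 colors are needed.
2 colors suffice: color red → {n1, n2, n6, n7}; color blue → {n3, n4, n5, n8}. No two adjacent vertices share a color.

2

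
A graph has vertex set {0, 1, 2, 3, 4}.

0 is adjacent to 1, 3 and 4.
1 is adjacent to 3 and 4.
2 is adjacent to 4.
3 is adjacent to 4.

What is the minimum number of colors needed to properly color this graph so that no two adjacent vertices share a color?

0, 1, 3, 4 are pairwise adjacent (a clique of size 4), so at least 4 colors are needed.
4 colors suffice: color red → {4}; color blue → {2, 3}; color green → {1}; color yellow → {0}. No two adjacent vertices share a color.

4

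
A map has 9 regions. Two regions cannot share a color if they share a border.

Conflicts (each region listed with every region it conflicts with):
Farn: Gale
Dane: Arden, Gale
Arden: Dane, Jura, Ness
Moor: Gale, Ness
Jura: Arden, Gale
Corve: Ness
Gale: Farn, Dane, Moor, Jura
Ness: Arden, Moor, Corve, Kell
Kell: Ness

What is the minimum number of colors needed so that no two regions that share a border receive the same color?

3

The cycle Jura-Gale-Moor-Ness-Arden-Jura has odd length 5, so it cannot be 2-colored; at least 3 colors are needed.
3 colors suffice: color 1 → {Gale, Ness}; color 2 → {Farn, Arden, Moor, Corve, Kell}; color 3 → {Dane, Jura}. No two conflicting regions share a color.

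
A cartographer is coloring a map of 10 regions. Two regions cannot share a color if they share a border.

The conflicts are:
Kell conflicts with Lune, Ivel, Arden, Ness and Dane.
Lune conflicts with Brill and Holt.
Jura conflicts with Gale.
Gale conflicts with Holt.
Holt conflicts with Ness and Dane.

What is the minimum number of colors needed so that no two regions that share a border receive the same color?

2

Holt and Dane conflict, so at least 2 colors are needed.
One proper 2-coloring: Kell=1, Lune=2, Ivel=2, Jura=1, Brill=1, Arden=2, Gale=2, Holt=1, Ness=2, Dane=2. Every pair that conflicts lands in different colors.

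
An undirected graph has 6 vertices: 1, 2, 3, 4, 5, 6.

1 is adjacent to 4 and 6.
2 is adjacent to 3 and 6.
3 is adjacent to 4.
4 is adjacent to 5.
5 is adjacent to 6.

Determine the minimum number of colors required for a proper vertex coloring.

3

The cycle 4-3-2-6-1-4 has odd length 5, so it cannot be 2-colored; at least 3 colors are needed.
3 colors suffice: color a → {4, 6}; color b → {1, 2, 5}; color c → {3}. No two adjacent vertices share a color.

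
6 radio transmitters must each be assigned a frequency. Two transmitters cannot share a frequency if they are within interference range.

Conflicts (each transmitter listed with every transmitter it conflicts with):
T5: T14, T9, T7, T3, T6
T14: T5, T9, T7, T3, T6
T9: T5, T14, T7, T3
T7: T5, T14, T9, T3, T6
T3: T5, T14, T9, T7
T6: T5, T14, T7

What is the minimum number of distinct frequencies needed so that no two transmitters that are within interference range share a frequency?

5

T5, T14, T9, T7, T3 pairwise conflict, so at least 5 frequencies are needed.
5 frequencies suffice: frequency 1 → {T7}; frequency 2 → {T5}; frequency 3 → {T14}; frequency 4 → {T9, T6}; frequency 5 → {T3}. Each listed conflict is separated.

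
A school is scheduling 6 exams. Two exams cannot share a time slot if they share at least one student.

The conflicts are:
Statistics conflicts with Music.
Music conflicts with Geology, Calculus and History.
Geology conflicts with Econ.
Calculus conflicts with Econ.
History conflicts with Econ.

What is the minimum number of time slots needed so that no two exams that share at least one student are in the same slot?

2

Music and History conflict, so at least 2 time slots are needed.
2 time slots suffice: time slot 1 → {Music, Econ}; time slot 2 → {Statistics, Geology, Calculus, History}. No two conflicting exams share a time slot.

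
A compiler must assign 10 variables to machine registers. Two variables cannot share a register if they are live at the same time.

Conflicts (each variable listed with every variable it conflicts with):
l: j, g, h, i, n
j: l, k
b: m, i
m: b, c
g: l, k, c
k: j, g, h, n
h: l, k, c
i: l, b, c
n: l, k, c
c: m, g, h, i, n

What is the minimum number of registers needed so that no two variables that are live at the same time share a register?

2

l and i conflict, so at least 2 registers are needed.
Using 2 registers: l=1, j=2, b=1, m=2, g=2, k=1, h=2, i=2, n=2, c=1. Each listed conflict is separated.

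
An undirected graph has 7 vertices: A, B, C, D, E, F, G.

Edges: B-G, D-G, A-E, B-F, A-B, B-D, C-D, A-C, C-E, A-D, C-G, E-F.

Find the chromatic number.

C, D, G are pairwise adjacent, so at least 3 colors are needed.
3 colors suffice: color red → {B, C}; color blue → {D, E}; color green → {A, F, G}. Every edge joins two different colors.

3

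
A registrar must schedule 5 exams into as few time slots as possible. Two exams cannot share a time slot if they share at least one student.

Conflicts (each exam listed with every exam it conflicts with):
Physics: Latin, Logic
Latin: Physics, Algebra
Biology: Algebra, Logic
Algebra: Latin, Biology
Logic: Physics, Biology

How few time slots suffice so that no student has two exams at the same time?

3

The cycle Latin-Algebra-Biology-Logic-Physics-Latin has odd length 5, so it cannot be 2-colored; at least 3 time slots are needed.
3 time slots suffice: time slot 1 → {Latin, Biology}; time slot 2 → {Algebra, Logic}; time slot 3 → {Physics}. Every pair that conflicts lands in different time slots.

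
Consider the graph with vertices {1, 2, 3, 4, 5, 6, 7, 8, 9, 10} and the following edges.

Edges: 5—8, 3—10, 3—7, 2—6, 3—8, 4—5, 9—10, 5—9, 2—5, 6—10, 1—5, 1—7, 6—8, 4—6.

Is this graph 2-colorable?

The cycle 10-6-4-5-9-10 has odd length 5, so it cannot be 2-colored; at least 3 colors are needed.
So 2 colors are not enough.

No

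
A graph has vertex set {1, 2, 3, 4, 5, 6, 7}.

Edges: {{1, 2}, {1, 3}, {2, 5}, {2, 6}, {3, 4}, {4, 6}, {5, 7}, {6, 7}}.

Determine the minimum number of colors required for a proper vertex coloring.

3

The cycle 1-2-6-4-3-1 has odd length 5, so it cannot be 2-colored; at least 3 colors are needed.
3 colors suffice: color red → {3, 5, 6}; color blue → {2, 4, 7}; color green → {1}. Every edge joins two different colors.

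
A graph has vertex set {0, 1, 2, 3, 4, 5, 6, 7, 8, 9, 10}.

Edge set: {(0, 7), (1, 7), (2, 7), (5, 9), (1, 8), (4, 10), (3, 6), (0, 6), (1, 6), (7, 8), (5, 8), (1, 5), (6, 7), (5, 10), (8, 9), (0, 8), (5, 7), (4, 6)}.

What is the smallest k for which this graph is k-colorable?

4

1, 5, 7, 8 are pairwise adjacent (a clique of size 4), so at least 4 colors are needed.
4 colors suffice: 0=d, 1=d, 2=b, 3=a, 4=a, 5=b, 6=b, 7=a, 8=c, 9=a, 10=c. Each edge has distinct colors on its endpoints.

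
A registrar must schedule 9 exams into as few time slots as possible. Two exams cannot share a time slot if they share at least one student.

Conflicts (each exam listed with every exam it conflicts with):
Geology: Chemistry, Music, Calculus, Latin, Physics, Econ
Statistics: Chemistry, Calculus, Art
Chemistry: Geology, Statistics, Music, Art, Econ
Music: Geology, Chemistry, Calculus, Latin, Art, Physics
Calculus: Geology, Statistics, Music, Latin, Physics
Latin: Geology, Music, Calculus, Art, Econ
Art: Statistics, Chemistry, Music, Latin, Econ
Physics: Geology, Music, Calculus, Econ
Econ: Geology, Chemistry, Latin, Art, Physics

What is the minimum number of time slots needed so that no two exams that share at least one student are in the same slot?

Geology, Music, Calculus, Physics pairwise conflict, so at least 4 time slots are needed.
4 time slots suffice: Geology=1, Statistics=2, Chemistry=3, Music=2, Calculus=4, Latin=3, Art=1, Physics=3, Econ=2. No two conflicting exams share a time slot.

4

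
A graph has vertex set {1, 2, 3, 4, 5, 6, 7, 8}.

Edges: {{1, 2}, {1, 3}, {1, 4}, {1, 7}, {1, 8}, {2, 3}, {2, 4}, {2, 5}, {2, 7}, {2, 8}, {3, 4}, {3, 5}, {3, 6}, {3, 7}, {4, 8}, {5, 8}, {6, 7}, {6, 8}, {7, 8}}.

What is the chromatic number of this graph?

1, 2, 7, 8 are pairwise adjacent (a clique of size 4), so at least 4 colors are needed.
One proper 4-coloring: 1=green, 2=blue, 3=red, 4=yellow, 5=green, 6=blue, 7=yellow, 8=red. Each edge has distinct colors on its endpoints.

4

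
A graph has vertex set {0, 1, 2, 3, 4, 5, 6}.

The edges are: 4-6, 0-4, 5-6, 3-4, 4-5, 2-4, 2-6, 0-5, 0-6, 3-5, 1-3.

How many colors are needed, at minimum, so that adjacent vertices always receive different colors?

0, 4, 5, 6 form a clique, so at least 4 colors are needed.
4 colors suffice: 0=d, 1=a, 2=c, 3=b, 4=a, 5=c, 6=b. Every edge joins two different colors.

4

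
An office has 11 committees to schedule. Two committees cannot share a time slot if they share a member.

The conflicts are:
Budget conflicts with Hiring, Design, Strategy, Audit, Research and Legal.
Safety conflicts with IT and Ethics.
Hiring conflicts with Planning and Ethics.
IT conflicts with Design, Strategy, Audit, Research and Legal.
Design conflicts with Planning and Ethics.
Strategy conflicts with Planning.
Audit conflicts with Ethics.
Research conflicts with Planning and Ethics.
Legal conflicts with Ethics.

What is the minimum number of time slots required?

2

Audit and Ethics conflict, so at least 2 time slots are needed.
2 time slots suffice: time slot 1 → {Budget, IT, Planning, Ethics}; time slot 2 → {Safety, Hiring, Design, Strategy, Audit, Research, Legal}. Every pair that conflicts lands in different time slots.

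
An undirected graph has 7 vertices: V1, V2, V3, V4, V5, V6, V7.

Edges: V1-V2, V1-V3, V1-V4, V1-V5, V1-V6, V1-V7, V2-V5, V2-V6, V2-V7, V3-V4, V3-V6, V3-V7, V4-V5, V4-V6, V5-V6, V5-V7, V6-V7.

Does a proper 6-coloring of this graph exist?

Yes

The chromatic number is 5. V1, V2, V5, V6, V7 form a clique, so at least 5 colors are needed.
5 colors suffice: color 1 → {V6}; color 2 → {V1}; color 3 → {V4, V7}; color 4 → {V3, V5}; color 5 → {V2}.
Since 6 ≥ 5, a proper 6-coloring certainly exists.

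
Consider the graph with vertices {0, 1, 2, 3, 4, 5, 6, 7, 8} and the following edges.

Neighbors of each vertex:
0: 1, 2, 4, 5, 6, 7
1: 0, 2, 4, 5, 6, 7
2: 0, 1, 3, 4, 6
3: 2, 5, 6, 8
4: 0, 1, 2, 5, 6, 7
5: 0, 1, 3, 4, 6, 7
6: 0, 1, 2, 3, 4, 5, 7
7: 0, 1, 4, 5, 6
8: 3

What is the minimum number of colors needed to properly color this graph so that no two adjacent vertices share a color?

6

0, 1, 4, 5, 6, 7 are mutually adjacent (a clique of size 6), so at least 6 colors are needed.
6 colors suffice: 0=yellow, 1=purple, 2=blue, 3=green, 4=green, 5=blue, 6=red, 7=orange, 8=red. Each edge has distinct colors on its endpoints.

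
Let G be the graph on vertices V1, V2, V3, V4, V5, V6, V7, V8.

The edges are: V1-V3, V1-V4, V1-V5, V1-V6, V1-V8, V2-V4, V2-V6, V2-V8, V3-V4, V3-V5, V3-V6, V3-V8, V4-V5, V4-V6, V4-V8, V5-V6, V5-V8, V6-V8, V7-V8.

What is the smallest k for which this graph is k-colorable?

6

V1, V3, V4, V5, V6, V8 are mutually adjacent (a clique of size 6), so at least 6 colors are needed.
6 colors suffice: color 1 → {V8}; color 2 → {V4, V7}; color 3 → {V6}; color 4 → {V2, V3}; color 5 → {V5}; color 6 → {V1}. Each edge has distinct colors on its endpoints.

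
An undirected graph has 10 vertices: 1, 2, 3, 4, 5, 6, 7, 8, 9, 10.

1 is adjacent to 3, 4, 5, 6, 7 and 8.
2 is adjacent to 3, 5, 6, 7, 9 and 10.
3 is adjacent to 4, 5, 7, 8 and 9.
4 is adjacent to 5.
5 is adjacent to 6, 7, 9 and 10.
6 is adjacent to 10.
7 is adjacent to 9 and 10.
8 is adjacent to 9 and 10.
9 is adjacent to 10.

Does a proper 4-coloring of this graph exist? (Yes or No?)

No

2, 3, 5, 7, 9 are mutually adjacent (a clique of size 5), so at least 5 colors are needed.
So 4 colors are not enough.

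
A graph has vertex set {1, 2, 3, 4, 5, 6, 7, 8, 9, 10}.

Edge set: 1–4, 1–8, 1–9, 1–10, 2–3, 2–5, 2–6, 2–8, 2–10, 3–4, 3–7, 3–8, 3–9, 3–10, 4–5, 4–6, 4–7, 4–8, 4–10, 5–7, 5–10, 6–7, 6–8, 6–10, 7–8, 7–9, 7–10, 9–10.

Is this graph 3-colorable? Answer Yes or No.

3, 4, 7, 10 are mutually adjacent (a clique of size 4), so at least 4 colors are needed.
So 3 colors are not enough.

No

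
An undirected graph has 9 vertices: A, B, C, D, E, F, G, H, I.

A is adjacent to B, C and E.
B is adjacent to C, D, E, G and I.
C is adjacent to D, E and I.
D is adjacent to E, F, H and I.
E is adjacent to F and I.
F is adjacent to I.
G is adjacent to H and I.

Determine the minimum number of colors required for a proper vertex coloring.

B, C, D, E, I form a clique, so at least 5 colors are needed.
5 colors suffice: color 1 → {B, F, H}; color 2 → {A, D, G}; color 3 → {E}; color 4 → {I}; color 5 → {C}. Every edge joins two different colors.

5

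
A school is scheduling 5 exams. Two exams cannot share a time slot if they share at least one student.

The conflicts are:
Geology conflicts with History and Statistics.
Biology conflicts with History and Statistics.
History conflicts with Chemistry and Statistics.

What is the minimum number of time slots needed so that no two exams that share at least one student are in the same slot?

Geology, History, Statistics all conflict with each other, so at least 3 time slots are needed.
3 time slots suffice: time slot 1 → {History}; time slot 2 → {Chemistry, Statistics}; time slot 3 → {Geology, Biology}. Each listed conflict is separated.

3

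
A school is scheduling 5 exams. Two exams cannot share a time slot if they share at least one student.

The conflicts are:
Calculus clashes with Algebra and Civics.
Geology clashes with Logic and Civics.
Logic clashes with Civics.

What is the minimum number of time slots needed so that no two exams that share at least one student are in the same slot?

Geology, Logic, Civics pairwise conflict, so at least 3 time slots are needed.
3 time slots suffice: time slot 1 → {Algebra, Civics}; time slot 2 → {Calculus, Logic}; time slot 3 → {Geology}. No two conflicting exams share a time slot.

3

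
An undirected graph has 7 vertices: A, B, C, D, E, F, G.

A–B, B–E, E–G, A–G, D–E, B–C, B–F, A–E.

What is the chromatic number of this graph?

A, E, G form a triangle, so at least 3 colors are needed.
3 colors suffice: A=3, B=2, C=1, D=2, E=1, F=1, G=2. No two adjacent vertices share a color.

3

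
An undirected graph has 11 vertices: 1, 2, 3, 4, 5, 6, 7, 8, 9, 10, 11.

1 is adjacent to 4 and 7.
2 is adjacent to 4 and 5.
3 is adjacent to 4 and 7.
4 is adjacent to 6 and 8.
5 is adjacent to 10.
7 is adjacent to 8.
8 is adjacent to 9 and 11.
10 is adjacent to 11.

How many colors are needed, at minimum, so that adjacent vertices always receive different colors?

2

2 and 4 are adjacent, so at least 2 colors are needed.
One proper 2-coloring: 1=blue, 2=blue, 3=blue, 4=red, 5=red, 6=blue, 7=red, 8=blue, 9=red, 10=blue, 11=red. Every edge joins two different colors.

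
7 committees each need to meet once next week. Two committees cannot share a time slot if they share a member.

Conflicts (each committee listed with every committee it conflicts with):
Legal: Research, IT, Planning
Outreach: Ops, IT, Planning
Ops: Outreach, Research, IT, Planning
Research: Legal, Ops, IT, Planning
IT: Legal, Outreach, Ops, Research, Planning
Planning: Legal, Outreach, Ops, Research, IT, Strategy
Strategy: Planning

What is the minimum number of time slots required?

4

Outreach, Ops, IT, Planning are mutually in conflict, so at least 4 time slots are needed.
A valid assignment using 4 time slots: Legal=3, Outreach=4, Ops=3, Research=4, IT=2, Planning=1, Strategy=2. Each listed conflict is separated.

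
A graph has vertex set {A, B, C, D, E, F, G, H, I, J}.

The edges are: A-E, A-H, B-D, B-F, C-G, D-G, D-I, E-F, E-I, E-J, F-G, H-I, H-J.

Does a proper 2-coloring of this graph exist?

No

The cycle I-D-B-F-E-I has odd length 5, so it cannot be 2-colored; at least 3 colors are needed.
So 2 colors are not enough.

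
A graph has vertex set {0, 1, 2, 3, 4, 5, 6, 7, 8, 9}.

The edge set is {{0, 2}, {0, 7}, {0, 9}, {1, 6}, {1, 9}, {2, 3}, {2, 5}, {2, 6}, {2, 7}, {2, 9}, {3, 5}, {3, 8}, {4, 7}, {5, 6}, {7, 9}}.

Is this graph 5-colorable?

Yes

The chromatic number is 4. 0, 2, 7, 9 form a clique, so at least 4 colors are needed.
4 colors suffice: 0=d, 1=a, 2=a, 3=c, 4=a, 5=b, 6=c, 7=c, 8=a, 9=b.
Since 5 ≥ 4, a proper 5-coloring certainly exists.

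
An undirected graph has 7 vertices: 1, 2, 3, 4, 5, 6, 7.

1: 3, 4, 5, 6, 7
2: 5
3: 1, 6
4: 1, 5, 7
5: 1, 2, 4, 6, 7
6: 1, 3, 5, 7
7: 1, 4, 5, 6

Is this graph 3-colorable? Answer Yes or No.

No

1, 4, 5, 7 are pairwise adjacent (a clique of size 4), so at least 4 colors are needed.
So 3 colors are not enough.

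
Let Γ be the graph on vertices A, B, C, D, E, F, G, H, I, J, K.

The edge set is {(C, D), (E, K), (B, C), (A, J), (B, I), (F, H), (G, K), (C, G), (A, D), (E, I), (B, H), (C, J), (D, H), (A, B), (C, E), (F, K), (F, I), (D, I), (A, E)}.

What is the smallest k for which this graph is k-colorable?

2

A and J are adjacent, so at least 2 colors are needed.
One proper 2-coloring: A=red, B=blue, C=red, D=blue, E=blue, F=blue, G=blue, H=red, I=red, J=blue, K=red. No two adjacent vertices share a color.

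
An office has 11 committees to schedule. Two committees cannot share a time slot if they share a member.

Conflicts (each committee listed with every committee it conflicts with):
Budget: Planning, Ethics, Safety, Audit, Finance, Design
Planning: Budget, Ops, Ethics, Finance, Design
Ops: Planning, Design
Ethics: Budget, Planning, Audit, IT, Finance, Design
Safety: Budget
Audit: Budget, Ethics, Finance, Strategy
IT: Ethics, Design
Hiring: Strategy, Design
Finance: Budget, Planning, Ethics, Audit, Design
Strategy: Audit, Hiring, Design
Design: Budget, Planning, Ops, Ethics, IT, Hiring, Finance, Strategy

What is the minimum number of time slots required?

5

Budget, Planning, Ethics, Finance, Design all conflict with each other, so at least 5 time slots are needed.
5 time slots suffice: time slot 1 → {Safety, Audit, Design}; time slot 2 → {Ops, Ethics, Strategy}; time slot 3 → {Budget, IT, Hiring}; time slot 4 → {Planning}; time slot 5 → {Finance}. No two conflicting committees share a time slot.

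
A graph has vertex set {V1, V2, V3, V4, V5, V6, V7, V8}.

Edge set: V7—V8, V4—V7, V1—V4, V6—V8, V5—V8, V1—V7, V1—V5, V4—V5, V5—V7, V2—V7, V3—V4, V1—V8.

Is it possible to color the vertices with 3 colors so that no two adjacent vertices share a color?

No

V1, V4, V5, V7 are mutually adjacent (a clique of size 4), so at least 4 colors are needed.
So 3 colors are not enough.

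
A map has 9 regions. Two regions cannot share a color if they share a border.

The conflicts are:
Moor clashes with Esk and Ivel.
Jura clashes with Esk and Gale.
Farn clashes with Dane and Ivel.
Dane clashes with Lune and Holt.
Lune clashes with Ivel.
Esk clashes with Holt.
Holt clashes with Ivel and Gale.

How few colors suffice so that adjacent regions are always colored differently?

2

Dane and Lune conflict, so at least 2 colors are needed.
2 colors suffice: color 1 → {Dane, Esk, Ivel, Gale}; color 2 → {Moor, Jura, Farn, Lune, Holt}. Each listed conflict is separated.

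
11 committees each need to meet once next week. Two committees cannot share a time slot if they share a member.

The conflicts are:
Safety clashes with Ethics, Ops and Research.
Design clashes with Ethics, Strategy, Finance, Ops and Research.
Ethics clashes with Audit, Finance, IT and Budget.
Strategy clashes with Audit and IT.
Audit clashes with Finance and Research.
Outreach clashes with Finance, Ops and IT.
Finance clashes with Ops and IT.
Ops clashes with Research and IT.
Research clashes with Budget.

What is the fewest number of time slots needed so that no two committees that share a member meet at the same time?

4

Outreach, Finance, Ops, IT all conflict with each other, so at least 4 time slots are needed.
4 time slots suffice: time slot 1 → {Strategy, Finance, Research}; time slot 2 → {Ethics, Ops}; time slot 3 → {Safety, Design, Audit, IT, Budget}; time slot 4 → {Outreach}. Each listed conflict is separated.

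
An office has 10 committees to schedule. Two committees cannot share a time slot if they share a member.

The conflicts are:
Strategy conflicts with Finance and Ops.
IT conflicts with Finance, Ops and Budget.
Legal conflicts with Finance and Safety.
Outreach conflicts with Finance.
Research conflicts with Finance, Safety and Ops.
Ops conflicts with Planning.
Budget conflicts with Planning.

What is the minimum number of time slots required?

2

Research and Safety conflict, so at least 2 time slots are needed.
2 time slots suffice: time slot 1 → {Finance, Safety, Ops, Budget}; time slot 2 → {Strategy, IT, Legal, Outreach, Research, Planning}. Every pair that conflicts lands in different time slots.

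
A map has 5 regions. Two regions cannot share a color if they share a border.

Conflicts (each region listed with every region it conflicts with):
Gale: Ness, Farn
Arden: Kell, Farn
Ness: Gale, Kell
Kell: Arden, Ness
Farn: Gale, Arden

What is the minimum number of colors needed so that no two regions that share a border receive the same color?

3

The cycle Arden-Kell-Ness-Gale-Farn-Arden has odd length 5, so it cannot be 2-colored; at least 3 colors are needed.
3 colors suffice: color 1 → {Ness, Farn}; color 2 → {Gale, Kell}; color 3 → {Arden}. Every pair that conflicts lands in different colors.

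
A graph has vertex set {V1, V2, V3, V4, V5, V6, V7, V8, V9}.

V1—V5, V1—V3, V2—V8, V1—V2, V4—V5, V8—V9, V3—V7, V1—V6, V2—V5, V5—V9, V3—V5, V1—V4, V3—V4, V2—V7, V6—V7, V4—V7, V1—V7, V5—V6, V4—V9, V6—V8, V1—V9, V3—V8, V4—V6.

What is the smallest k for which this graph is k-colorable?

4

V1, V4, V5, V6 are mutually adjacent (a clique of size 4), so at least 4 colors are needed.
4 colors suffice: color R → {V1, V8}; color B → {V5, V7}; color G → {V2, V4}; color Y → {V3, V6, V9}. Every edge joins two different colors.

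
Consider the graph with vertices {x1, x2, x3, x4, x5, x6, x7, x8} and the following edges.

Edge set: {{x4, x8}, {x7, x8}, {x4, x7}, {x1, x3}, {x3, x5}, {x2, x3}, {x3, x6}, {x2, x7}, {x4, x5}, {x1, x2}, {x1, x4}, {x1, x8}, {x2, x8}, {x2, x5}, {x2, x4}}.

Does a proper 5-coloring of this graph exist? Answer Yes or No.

Yes

The chromatic number is 4. x2, x4, x7, x8 are pairwise adjacent (a clique of size 4), so at least 4 colors are needed.
4 colors suffice: color 1 → {x2, x6}; color 2 → {x3, x4}; color 3 → {x1, x5, x7}; color 4 → {x8}.
Since 5 ≥ 4, a proper 5-coloring certainly exists.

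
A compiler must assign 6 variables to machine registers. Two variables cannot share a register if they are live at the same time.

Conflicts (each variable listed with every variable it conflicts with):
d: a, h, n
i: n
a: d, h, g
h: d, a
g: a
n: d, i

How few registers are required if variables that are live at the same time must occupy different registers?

3

d, a, h are mutually in conflict, so at least 3 registers are needed.
A valid assignment using 3 registers: d=2, i=2, a=1, h=3, g=2, n=1. No two conflicting variables share a register.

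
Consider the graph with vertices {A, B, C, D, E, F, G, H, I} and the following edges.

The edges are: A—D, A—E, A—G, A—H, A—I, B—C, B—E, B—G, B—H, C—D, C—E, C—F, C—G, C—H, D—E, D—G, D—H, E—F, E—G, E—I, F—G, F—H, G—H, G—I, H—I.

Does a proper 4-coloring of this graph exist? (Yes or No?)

The chromatic number is 4. B, C, G, H are mutually adjacent (a clique of size 4), so at least 4 colors are needed.
4 colors suffice: color 1 → {G}; color 2 → {E, H}; color 3 → {A, C}; color 4 → {B, D, F, I}.
That is already a proper 4-coloring.

Yes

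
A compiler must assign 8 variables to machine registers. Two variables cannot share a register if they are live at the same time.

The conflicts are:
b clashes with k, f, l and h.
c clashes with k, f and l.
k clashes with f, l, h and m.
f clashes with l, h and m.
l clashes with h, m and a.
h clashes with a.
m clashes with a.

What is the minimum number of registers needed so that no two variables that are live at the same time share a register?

b, k, f, l, h pairwise conflict, so at least 5 registers are needed.
A valid assignment using 5 registers: b=5, c=4, k=3, f=2, l=1, h=4, m=4, a=2. Every pair that conflicts lands in different registers.

5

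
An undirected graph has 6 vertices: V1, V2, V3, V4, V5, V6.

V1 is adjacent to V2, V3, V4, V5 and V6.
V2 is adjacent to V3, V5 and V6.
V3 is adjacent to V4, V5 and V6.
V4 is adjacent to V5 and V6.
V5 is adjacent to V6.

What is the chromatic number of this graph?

5

V1, V2, V3, V5, V6 form a clique, so at least 5 colors are needed.
5 colors suffice: color 1 → {V3}; color 2 → {V1}; color 3 → {V6}; color 4 → {V5}; color 5 → {V2, V4}. Each edge has distinct colors on its endpoints.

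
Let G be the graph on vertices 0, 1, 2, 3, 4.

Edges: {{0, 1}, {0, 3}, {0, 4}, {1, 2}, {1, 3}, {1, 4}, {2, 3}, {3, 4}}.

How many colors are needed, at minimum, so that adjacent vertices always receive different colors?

0, 1, 3, 4 are mutually adjacent (a clique of size 4), so at least 4 colors are needed.
One proper 4-coloring: 0=green, 1=blue, 2=green, 3=red, 4=yellow. Each edge has distinct colors on its endpoints.

4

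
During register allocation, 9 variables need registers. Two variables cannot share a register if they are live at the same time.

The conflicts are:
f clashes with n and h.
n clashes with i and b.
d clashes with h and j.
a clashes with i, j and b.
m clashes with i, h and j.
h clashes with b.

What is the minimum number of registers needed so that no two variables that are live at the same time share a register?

3

The cycle d-h-b-a-j-d has odd length 5, so it cannot be 2-colored; at least 3 registers are needed.
Using 3 registers: f=2, n=3, d=2, a=3, m=2, i=1, h=1, j=1, b=2. No two conflicting variables share a register.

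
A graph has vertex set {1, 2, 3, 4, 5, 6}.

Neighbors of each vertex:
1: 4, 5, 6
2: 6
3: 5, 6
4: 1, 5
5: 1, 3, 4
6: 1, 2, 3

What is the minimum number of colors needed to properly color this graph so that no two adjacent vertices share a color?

3

1, 4, 5 form a triangle, so at least 3 colors are needed.
3 colors suffice: color a → {1, 2, 3}; color b → {5, 6}; color c → {4}. No two adjacent vertices share a color.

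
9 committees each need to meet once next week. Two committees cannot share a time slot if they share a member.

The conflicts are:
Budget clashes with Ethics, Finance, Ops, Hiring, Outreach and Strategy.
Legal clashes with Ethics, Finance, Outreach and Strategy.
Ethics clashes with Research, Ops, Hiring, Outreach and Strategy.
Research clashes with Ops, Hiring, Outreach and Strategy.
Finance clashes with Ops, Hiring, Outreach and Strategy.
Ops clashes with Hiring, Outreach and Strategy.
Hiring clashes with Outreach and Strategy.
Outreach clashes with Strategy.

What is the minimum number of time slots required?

Budget, Finance, Ops, Hiring, Outreach, Strategy are mutually in conflict, so at least 6 time slots are needed.
A valid assignment using 6 time slots: Budget=6, Legal=3, Ethics=5, Research=6, Finance=5, Ops=4, Hiring=3, Outreach=2, Strategy=1. No two conflicting committees share a time slot.

6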